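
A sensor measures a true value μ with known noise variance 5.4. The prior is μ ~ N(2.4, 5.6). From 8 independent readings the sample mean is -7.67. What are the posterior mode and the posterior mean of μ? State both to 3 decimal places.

MAP: -6.587. Posterior mean: -6.587.

Posterior for μ is Normal. Precision-weighted mean: (1/5.6·2.4 + 8/5.4·-7.67) / (1/5.6 + 8/5.4) = -6.587.
A Normal posterior is symmetric, so mode = mean.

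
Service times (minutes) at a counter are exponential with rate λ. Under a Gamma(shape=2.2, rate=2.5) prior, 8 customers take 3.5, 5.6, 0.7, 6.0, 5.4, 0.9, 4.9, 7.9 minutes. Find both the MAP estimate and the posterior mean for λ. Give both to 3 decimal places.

Σ times = 34.9. Posterior: Gamma(shape = 2.2+8 = 10.2, rate = 2.5+34.9 = 37.4).
Mode = (α−1)/β = 9.2/37.4 = 0.246.
Mean = α/β = 10.2/37.4 = 0.273.
Right-skewed posterior ⇒ mode < mean.

MAP estimate = 0.246, posterior mean = 0.273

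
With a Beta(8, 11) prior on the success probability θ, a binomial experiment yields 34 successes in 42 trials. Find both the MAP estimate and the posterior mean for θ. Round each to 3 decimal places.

MAP estimate = 0.695, posterior mean = 0.689

Posterior: Beta(8+34, 11+8) = Beta(42, 19).
Mode = (42−1)/(42+19−2) = 41/59 = 0.695.
Mean = 42/(42+19) = 42/61 = 0.689.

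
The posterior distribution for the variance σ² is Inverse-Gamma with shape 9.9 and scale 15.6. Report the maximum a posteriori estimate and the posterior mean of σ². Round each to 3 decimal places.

MAP: 1.431. Posterior mean: 1.753.

Mode = β/(α+1) = 15.6/10.9 = 1.431.
Mean = β/(α−1) = 15.6/8.9 = 1.753.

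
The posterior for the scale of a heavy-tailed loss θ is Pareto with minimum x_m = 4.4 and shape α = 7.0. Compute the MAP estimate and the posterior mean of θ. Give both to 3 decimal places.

θ_MAP = 4.400, E[θ|data] = 5.133

The Pareto density is strictly decreasing on [x_m, ∞), so the mode is x_m = 4.400.
Mean = α·x_m/(α−1) = 7.0·4.4/6.0 = 5.133.
The posterior is right-skewed, so the mean exceeds the mode.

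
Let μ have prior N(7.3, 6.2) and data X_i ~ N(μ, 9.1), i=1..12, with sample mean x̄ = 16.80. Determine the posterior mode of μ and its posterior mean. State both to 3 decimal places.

MAP: 15.765. Posterior mean: 15.765.

Posterior for μ is Normal. Precision-weighted mean: (1/6.2·7.3 + 12/9.1·16.80) / (1/6.2 + 12/9.1) = 15.765.
A Normal posterior is symmetric, so mode = mean.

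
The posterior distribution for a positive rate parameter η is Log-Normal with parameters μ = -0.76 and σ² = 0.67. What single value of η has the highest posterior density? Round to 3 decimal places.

0.239

Mode = exp(μ − σ²) = exp(-1.43) = 0.239.
Mean = exp(μ + σ²/2) = exp(-0.425) = 0.654.
This is the posterior mode — the MAP estimate.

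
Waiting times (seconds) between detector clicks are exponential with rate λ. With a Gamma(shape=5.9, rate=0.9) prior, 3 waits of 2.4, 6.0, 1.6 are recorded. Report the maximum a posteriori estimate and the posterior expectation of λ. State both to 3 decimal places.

Σ times = 10.0. Posterior: Gamma(shape = 5.9+3 = 8.9, rate = 0.9+10.0 = 10.9).
Mode = (α−1)/β = 7.9/10.9 = 0.725.
Mean = α/β = 8.9/10.9 = 0.817.

MAP = 0.725; posterior mean = 0.817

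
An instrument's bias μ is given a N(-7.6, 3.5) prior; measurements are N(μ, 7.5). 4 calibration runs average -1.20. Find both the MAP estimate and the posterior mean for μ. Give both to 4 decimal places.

MAP = -3.4326; posterior mean = -3.4326

Posterior for μ is Normal. Precision-weighted mean: (1/3.5·-7.6 + 4/7.5·-1.20) / (1/3.5 + 4/7.5) = -3.4326.
A Normal posterior is symmetric, so mode = mean.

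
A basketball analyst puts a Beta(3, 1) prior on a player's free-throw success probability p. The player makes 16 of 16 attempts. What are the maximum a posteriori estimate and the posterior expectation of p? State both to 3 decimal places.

Posterior: Beta(3+16, 1+0) = Beta(19, 1).
Since β = 1 ≤ 1 and α > 1, the Beta density is monotone increasing on [0,1]; the mode is at 1.
Mean = 19/(19+1) = 0.950.
Left-skewed posterior ⇒ mean < mode.

MAP = 1.000, posterior mean = 0.950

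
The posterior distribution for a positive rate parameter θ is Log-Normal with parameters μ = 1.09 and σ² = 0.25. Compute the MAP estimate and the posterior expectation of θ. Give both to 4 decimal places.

θ_MAP = 2.3164, E[θ|data] = 3.3703

Mode = exp(μ − σ²) = exp(0.84) = 2.3164.
Mean = exp(μ + σ²/2) = exp(1.215) = 3.3703.
Right-skewed posterior ⇒ mode < mean.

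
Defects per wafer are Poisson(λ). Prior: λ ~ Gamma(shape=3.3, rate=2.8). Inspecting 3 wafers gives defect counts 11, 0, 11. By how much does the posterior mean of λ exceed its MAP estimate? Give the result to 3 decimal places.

0.172

Σ counts = 22. Posterior: Gamma(shape = 3.3+22 = 25.3, rate = 2.8+3 = 5.8).
Mode = (α−1)/β = 24.3/5.8 = 4.190.
Mean = α/β = 25.3/5.8 = 4.362.
Difference = 4.362 − 4.190 = 0.172.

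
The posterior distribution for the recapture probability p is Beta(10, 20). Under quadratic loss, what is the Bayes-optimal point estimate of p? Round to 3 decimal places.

0.333

Mode = (10−1)/(10+20−2) = 9/28 = 0.321.
Mean = 10/(10+20) = 10/30 = 0.333.
Quadratic loss ⇒ the optimal estimator is the posterior mean.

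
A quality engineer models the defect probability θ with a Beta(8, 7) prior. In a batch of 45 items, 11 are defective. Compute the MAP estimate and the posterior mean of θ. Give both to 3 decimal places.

MAP = 0.310, posterior mean = 0.317

Posterior: Beta(8+11, 7+34) = Beta(19, 41).
Mode = (19−1)/(19+41−2) = 18/58 = 0.310.
Mean = 19/(19+41) = 19/60 = 0.317.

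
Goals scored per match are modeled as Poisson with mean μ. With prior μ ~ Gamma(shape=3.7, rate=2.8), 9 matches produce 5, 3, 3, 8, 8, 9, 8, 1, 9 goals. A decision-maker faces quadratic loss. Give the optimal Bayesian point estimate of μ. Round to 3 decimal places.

4.890

Σ counts = 54. Posterior: Gamma(shape = 3.7+54 = 57.7, rate = 2.8+9 = 11.8).
Mode = (α−1)/β = 56.7/11.8 = 4.805.
Mean = α/β = 57.7/11.8 = 4.890.
Quadratic loss ⇒ the optimal estimator is the posterior mean.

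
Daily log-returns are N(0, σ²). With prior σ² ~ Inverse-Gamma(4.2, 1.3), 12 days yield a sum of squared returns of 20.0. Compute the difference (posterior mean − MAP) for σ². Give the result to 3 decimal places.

0.219

Posterior: Inverse-Gamma(shape = 4.2+12/2 = 10.2, scale = 1.3+20.0/2 = 11.3).
Mode = β/(α+1) = 11.3/11.2 = 1.009.
Mean = β/(α−1) = 11.3/9.2 = 1.228.
Difference = 1.228 − 1.009 = 0.219.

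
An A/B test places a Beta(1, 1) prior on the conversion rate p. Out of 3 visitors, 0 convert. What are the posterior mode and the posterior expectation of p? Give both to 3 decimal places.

Posterior: Beta(1+0, 1+3) = Beta(1, 4).
Since α = 1 ≤ 1 and β > 1, the Beta density is monotone decreasing on [0,1]; the mode is at 0.
Mean = 1/(1+4) = 0.200.
The mean is pulled above the mode by the posterior's right skew.

MAP = 0.000, posterior mean = 0.200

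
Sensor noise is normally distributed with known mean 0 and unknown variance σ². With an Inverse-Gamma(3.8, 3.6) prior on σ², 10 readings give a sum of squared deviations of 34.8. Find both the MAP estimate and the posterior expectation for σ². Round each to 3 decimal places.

Posterior: Inverse-Gamma(shape = 3.8+10/2 = 8.8, scale = 3.6+34.8/2 = 21.0).
Mode = β/(α+1) = 21.0/9.8 = 2.143.
Mean = β/(α−1) = 21.0/7.8 = 2.692.
The mean is pulled above the mode by the posterior's right skew.

MAP estimate = 2.143, posterior expectation = 2.692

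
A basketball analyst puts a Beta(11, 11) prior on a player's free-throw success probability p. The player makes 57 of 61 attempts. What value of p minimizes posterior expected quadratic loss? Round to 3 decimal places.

0.819

Posterior: Beta(11+57, 11+4) = Beta(68, 15).
Mode = (68−1)/(68+15−2) = 67/81 = 0.827.
Mean = 68/(68+15) = 68/83 = 0.819.
Quadratic loss ⇒ the optimal estimator is the posterior mean.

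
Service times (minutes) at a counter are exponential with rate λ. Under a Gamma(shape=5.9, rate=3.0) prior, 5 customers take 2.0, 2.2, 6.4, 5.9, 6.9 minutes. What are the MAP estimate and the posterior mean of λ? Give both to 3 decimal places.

MAP: 0.375. Posterior mean: 0.413.

Σ times = 23.4. Posterior: Gamma(shape = 5.9+5 = 10.9, rate = 3.0+23.4 = 26.4).
Mode = (α−1)/β = 9.9/26.4 = 0.375.
Mean = α/β = 10.9/26.4 = 0.413.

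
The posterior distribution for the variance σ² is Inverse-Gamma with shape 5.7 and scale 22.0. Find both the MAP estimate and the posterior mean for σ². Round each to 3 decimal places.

Mode = β/(α+1) = 22.0/6.7 = 3.284.
Mean = β/(α−1) = 22.0/4.7 = 4.681.
The posterior is right-skewed, so the mean exceeds the mode.

MAP = 3.284, posterior mean = 4.681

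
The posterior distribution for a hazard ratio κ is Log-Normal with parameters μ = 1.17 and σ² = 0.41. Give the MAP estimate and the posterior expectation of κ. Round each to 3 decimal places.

Mode = exp(μ − σ²) = exp(0.76) = 2.138.
Mean = exp(μ + σ²/2) = exp(1.375) = 3.955.
The posterior is right-skewed, so the mean exceeds the mode.

MAP: 2.138. Posterior mean: 3.955.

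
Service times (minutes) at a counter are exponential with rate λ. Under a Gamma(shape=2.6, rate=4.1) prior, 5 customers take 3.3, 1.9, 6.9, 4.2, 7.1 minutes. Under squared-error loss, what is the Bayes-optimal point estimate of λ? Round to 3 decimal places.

Σ times = 23.4. Posterior: Gamma(shape = 2.6+5 = 7.6, rate = 4.1+23.4 = 27.5).
Mode = (α−1)/β = 6.6/27.5 = 0.240.
Mean = α/β = 7.6/27.5 = 0.276.
Squared-error loss ⇒ the optimal estimator is the posterior mean.

0.276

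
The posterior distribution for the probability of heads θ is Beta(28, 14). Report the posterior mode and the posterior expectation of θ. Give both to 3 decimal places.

MAP = 0.675, posterior mean = 0.667

Mode = (28−1)/(28+14−2) = 27/40 = 0.675.
Mean = 28/(28+14) = 28/42 = 0.667.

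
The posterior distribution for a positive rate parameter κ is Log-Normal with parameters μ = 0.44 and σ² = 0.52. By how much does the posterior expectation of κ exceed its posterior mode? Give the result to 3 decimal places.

Mode = exp(μ − σ²) = exp(-0.08) = 0.923.
Mean = exp(μ + σ²/2) = exp(0.700) = 2.014.
Difference = 2.014 − 0.923 = 1.091.
Mean > mode: the posterior has a right tail.

1.091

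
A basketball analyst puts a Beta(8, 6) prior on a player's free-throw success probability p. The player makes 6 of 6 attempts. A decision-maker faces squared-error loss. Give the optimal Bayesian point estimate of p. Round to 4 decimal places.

0.7000

Posterior: Beta(8+6, 6+0) = Beta(14, 6).
Mode = (14−1)/(14+6−2) = 13/18 = 0.7222.
Mean = 14/(14+6) = 14/20 = 0.7000.
Squared-error loss ⇒ the optimal estimator is the posterior mean.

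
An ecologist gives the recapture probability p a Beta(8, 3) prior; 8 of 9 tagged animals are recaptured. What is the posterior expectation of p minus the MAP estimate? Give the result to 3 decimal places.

-0.033

Posterior: Beta(8+8, 3+1) = Beta(16, 4).
Mode = (16−1)/(16+4−2) = 15/18 = 0.833.
Mean = 16/(16+4) = 16/20 = 0.800.
Difference = 0.800 − 0.833 = -0.033.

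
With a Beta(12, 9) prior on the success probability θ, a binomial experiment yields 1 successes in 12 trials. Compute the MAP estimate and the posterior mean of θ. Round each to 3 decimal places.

Posterior: Beta(12+1, 9+11) = Beta(13, 20).
Mode = (13−1)/(13+20−2) = 12/31 = 0.387.
Mean = 13/(13+20) = 13/33 = 0.394.
The mean is pulled above the mode by the posterior's right skew.

MAP estimate = 0.387, posterior mean = 0.394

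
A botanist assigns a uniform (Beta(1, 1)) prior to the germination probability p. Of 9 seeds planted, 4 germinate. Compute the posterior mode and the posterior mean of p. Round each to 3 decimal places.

Posterior: Beta(1+4, 1+5) = Beta(5, 6).
Mode = (5−1)/(5+6−2) = 4/9 = 0.444.
With a flat prior the MAP equals the MLE, 4/9.
Mean = 5/(5+6) = 5/11 = 0.455.

posterior mode = 0.444, posterior mean = 0.455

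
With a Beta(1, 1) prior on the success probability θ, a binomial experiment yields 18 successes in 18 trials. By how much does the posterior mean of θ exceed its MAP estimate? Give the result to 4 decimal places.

Posterior: Beta(1+18, 1+0) = Beta(19, 1).
Since β = 1 ≤ 1 and α > 1, the Beta density is monotone increasing on [0,1]; the mode is at 1.
Mean = 19/(19+1) = 0.9500.
Difference = 0.9500 − 1.0000 = -0.0500.
The mean is pulled below the mode by the posterior's left skew.

-0.0500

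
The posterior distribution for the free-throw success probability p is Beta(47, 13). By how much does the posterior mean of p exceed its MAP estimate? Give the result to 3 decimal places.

Mode = (47−1)/(47+13−2) = 46/58 = 0.793.
Mean = 47/(47+13) = 47/60 = 0.783.
Difference = 0.783 − 0.793 = -0.010.
Mode > mean: the posterior has a left tail.

-0.010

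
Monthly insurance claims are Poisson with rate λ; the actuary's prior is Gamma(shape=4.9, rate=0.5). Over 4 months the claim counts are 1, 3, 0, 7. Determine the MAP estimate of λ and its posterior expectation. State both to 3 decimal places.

MAP estimate = 3.311, posterior expectation = 3.533

Σ counts = 11. Posterior: Gamma(shape = 4.9+11 = 15.9, rate = 0.5+4 = 4.5).
Mode = (α−1)/β = 14.9/4.5 = 3.311.
Mean = α/β = 15.9/4.5 = 3.533.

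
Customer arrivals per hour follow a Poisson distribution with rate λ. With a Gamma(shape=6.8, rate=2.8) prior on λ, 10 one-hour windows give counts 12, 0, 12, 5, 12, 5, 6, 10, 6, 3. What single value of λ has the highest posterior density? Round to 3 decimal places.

6.000

Σ counts = 71. Posterior: Gamma(shape = 6.8+71 = 77.8, rate = 2.8+10 = 12.8).
Mode = (α−1)/β = 76.8/12.8 = 6.000.
Mean = α/β = 77.8/12.8 = 6.078.
This is the posterior mode — the MAP estimate.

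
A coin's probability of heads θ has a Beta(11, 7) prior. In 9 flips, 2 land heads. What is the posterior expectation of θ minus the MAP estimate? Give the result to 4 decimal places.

Posterior: Beta(11+2, 7+7) = Beta(13, 14).
Mode = (13−1)/(13+14−2) = 12/25 = 0.4800.
Mean = 13/(13+14) = 13/27 = 0.4815.
Difference = 0.4815 − 0.4800 = 0.0015.

0.0015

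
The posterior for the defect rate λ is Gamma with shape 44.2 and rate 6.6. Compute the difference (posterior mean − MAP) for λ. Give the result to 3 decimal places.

Mode = (α−1)/β = 43.2/6.6 = 6.545.
Mean = α/β = 44.2/6.6 = 6.697.
Difference = 6.697 − 6.545 = 0.152.

0.152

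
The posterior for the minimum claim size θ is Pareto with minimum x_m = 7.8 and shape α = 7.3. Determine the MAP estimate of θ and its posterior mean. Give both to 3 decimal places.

The Pareto density is strictly decreasing on [x_m, ∞), so the mode is x_m = 7.800.
Mean = α·x_m/(α−1) = 7.3·7.8/6.3 = 9.038.
Right-skewed posterior ⇒ mode < mean.

MAP: 7.800. Posterior mean: 9.038.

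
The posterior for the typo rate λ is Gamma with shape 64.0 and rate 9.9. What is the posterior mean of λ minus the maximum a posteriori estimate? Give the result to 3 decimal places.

Mode = (α−1)/β = 63.0/9.9 = 6.364.
Mean = α/β = 64.0/9.9 = 6.465.
Difference = 6.465 − 6.364 = 0.101.
Mean > mode: the posterior has a right tail.

0.101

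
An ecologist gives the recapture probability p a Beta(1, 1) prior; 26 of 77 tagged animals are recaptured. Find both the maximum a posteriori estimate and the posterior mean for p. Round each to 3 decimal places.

maximum a posteriori estimate = 0.338, posterior mean = 0.342

Posterior: Beta(1+26, 1+51) = Beta(27, 52).
Mode = (27−1)/(27+52−2) = 26/77 = 0.338.
With a flat prior the MAP equals the MLE, 26/77.
Mean = 27/(27+52) = 27/79 = 0.342.
The mean is pulled above the mode by the posterior's right skew.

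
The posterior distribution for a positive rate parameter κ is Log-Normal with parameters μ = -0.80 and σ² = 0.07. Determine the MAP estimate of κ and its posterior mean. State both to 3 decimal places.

Mode = exp(μ − σ²) = exp(-0.87) = 0.419.
Mean = exp(μ + σ²/2) = exp(-0.765) = 0.465.

κ_MAP = 0.419, E[κ|data] = 0.465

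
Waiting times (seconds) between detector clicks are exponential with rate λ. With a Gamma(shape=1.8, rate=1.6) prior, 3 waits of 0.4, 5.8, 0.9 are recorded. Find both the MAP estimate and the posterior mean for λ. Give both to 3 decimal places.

Σ times = 7.1. Posterior: Gamma(shape = 1.8+3 = 4.8, rate = 1.6+7.1 = 8.7).
Mode = (α−1)/β = 3.8/8.7 = 0.437.
Mean = α/β = 4.8/8.7 = 0.552.
The mean is pulled above the mode by the posterior's right skew.

MAP = 0.437; posterior mean = 0.552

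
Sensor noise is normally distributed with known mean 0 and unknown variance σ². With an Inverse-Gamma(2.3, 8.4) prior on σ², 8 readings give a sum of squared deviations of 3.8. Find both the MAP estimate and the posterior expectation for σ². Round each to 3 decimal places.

MAP = 1.411, posterior mean = 1.943

Posterior: Inverse-Gamma(shape = 2.3+8/2 = 6.3, scale = 8.4+3.8/2 = 10.3).
Mode = β/(α+1) = 10.3/7.3 = 1.411.
Mean = β/(α−1) = 10.3/5.3 = 1.943.
The posterior is right-skewed, so the mean exceeds the mode.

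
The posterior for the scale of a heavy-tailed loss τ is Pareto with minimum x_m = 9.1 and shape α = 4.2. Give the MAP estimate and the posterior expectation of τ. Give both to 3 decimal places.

τ_MAP = 9.100, E[τ|data] = 11.944

The Pareto density is strictly decreasing on [x_m, ∞), so the mode is x_m = 9.100.
Mean = α·x_m/(α−1) = 4.2·9.1/3.2 = 11.944.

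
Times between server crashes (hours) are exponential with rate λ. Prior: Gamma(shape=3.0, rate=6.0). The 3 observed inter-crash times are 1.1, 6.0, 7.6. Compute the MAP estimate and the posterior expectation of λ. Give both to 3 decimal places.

Σ times = 14.7. Posterior: Gamma(shape = 3.0+3 = 6.0, rate = 6.0+14.7 = 20.7).
Mode = (α−1)/β = 5.0/20.7 = 0.242.
Mean = α/β = 6.0/20.7 = 0.290.
The posterior is right-skewed, so the mean exceeds the mode.

MAP = 0.242; posterior mean = 0.290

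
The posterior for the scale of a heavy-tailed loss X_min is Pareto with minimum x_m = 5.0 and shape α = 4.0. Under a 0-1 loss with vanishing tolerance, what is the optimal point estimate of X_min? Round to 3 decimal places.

5.000

The Pareto density is strictly decreasing on [x_m, ∞), so the mode is x_m = 5.000.
Mean = α·x_m/(α−1) = 4.0·5.0/3.0 = 6.667.
This is the posterior mode — the MAP estimate.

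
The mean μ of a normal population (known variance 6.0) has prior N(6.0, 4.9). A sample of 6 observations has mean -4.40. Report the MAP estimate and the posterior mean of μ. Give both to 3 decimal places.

Posterior for μ is Normal. Precision-weighted mean: (1/4.9·6.0 + 6/6.0·-4.40) / (1/4.9 + 6/6.0) = -2.637.
A Normal posterior is symmetric, so mode = mean.

MAP estimate = -2.637, posterior mean = -2.637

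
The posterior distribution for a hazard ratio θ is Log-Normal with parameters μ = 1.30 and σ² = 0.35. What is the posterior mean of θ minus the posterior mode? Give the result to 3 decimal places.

1.785

Mode = exp(μ − σ²) = exp(0.95) = 2.586.
Mean = exp(μ + σ²/2) = exp(1.475) = 4.371.
Difference = 4.371 − 2.586 = 1.785.
The mean is pulled above the mode by the posterior's right skew.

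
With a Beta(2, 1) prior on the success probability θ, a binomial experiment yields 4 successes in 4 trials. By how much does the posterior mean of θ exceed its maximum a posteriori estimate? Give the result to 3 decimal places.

Posterior: Beta(2+4, 1+0) = Beta(6, 1).
Since β = 1 ≤ 1 and α > 1, the Beta density is monotone increasing on [0,1]; the mode is at 1.
Mean = 6/(6+1) = 0.857.
Difference = 0.857 − 1.000 = -0.143.

-0.143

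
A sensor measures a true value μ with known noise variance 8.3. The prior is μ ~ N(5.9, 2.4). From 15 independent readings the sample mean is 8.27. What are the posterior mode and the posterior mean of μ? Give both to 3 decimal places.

MAP = 7.826, posterior mean = 7.826

Posterior for μ is Normal. Precision-weighted mean: (1/2.4·5.9 + 15/8.3·8.27) / (1/2.4 + 15/8.3) = 7.826.
A Normal posterior is symmetric, so mode = mean.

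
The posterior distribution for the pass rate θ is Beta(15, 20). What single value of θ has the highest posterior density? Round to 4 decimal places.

0.4242

Mode = (15−1)/(15+20−2) = 14/33 = 0.4242.
Mean = 15/(15+20) = 15/35 = 0.4286.
This is the posterior mode — the MAP estimate.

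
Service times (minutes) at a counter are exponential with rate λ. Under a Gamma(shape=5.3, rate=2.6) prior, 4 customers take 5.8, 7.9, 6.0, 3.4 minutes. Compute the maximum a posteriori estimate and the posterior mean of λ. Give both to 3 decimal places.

Σ times = 23.1. Posterior: Gamma(shape = 5.3+4 = 9.3, rate = 2.6+23.1 = 25.7).
Mode = (α−1)/β = 8.3/25.7 = 0.323.
Mean = α/β = 9.3/25.7 = 0.362.
The posterior is right-skewed, so the mean exceeds the mode.

MAP: 0.323. Posterior mean: 0.362.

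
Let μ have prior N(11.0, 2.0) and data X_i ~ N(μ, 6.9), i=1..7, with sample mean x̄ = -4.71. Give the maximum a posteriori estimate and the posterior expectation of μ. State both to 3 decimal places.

Posterior for μ is Normal. Precision-weighted mean: (1/2.0·11.0 + 7/6.9·-4.71) / (1/2.0 + 7/6.9) = 0.477.
A Normal posterior is symmetric, so mode = mean.

MAP = 0.477; posterior mean = 0.477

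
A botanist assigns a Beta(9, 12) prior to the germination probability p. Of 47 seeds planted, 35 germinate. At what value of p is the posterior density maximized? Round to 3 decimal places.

Posterior: Beta(9+35, 12+12) = Beta(44, 24).
Mode = (44−1)/(44+24−2) = 43/66 = 0.652.
Mean = 44/(44+24) = 44/68 = 0.647.
This is the posterior mode — the MAP estimate.

0.652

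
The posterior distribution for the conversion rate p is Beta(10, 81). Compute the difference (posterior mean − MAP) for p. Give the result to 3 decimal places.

0.009

Mode = (10−1)/(10+81−2) = 9/89 = 0.101.
Mean = 10/(10+81) = 10/91 = 0.110.
Difference = 0.110 − 0.101 = 0.009.
Mean > mode: the posterior has a right tail.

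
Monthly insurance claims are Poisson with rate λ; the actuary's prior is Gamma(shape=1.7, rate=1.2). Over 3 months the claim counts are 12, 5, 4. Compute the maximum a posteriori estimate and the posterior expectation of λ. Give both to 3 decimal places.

Σ counts = 21. Posterior: Gamma(shape = 1.7+21 = 22.7, rate = 1.2+3 = 4.2).
Mode = (α−1)/β = 21.7/4.2 = 5.167.
Mean = α/β = 22.7/4.2 = 5.405.

MAP = 5.167, posterior mean = 5.405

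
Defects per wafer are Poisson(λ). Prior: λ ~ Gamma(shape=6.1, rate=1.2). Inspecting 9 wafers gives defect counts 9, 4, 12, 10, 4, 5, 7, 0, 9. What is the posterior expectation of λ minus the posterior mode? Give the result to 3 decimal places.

Σ counts = 60. Posterior: Gamma(shape = 6.1+60 = 66.1, rate = 1.2+9 = 10.2).
Mode = (α−1)/β = 65.1/10.2 = 6.382.
Mean = α/β = 66.1/10.2 = 6.480.
Difference = 6.480 − 6.382 = 0.098.

0.098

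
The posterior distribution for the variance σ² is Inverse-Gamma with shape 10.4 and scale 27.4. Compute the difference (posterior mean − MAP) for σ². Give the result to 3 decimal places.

Mode = β/(α+1) = 27.4/11.4 = 2.404.
Mean = β/(α−1) = 27.4/9.4 = 2.915.
Difference = 2.915 − 2.404 = 0.511.
The posterior is right-skewed, so the mean exceeds the mode.

0.511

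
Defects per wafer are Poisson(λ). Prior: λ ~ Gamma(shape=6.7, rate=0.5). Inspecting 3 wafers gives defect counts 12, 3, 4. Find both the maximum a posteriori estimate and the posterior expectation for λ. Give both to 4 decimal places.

λ_MAP = 7.0571, E[λ|data] = 7.3429

Σ counts = 19. Posterior: Gamma(shape = 6.7+19 = 25.7, rate = 0.5+3 = 3.5).
Mode = (α−1)/β = 24.7/3.5 = 7.0571.
Mean = α/β = 25.7/3.5 = 7.3429.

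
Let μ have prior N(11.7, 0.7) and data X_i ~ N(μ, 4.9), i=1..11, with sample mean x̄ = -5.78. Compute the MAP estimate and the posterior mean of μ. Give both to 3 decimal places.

MAP = 1.018; posterior mean = 1.018

Posterior for μ is Normal. Precision-weighted mean: (1/0.7·11.7 + 11/4.9·-5.78) / (1/0.7 + 11/4.9) = 1.018.
A Normal posterior is symmetric, so mode = mean.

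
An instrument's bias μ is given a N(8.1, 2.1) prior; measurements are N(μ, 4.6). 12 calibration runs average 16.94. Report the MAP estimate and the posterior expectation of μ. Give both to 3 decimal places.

MAP: 15.575. Posterior mean: 15.575.

Posterior for μ is Normal. Precision-weighted mean: (1/2.1·8.1 + 12/4.6·16.94) / (1/2.1 + 12/4.6) = 15.575.
A Normal posterior is symmetric, so mode = mean.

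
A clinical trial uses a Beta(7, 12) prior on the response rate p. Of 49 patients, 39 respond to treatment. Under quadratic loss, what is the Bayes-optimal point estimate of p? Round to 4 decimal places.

0.6765

Posterior: Beta(7+39, 12+10) = Beta(46, 22).
Mode = (46−1)/(46+22−2) = 45/66 = 0.6818.
Mean = 46/(46+22) = 46/68 = 0.6765.
Quadratic loss ⇒ the optimal estimator is the posterior mean.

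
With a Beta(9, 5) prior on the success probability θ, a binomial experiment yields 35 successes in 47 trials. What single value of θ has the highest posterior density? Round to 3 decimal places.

0.729

Posterior: Beta(9+35, 5+12) = Beta(44, 17).
Mode = (44−1)/(44+17−2) = 43/59 = 0.729.
Mean = 44/(44+17) = 44/61 = 0.721.
This is the posterior mode — the MAP estimate.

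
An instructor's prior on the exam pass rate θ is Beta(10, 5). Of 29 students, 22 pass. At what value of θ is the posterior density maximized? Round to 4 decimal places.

Posterior: Beta(10+22, 5+7) = Beta(32, 12).
Mode = (32−1)/(32+12−2) = 31/42 = 0.7381.
Mean = 32/(32+12) = 32/44 = 0.7273.
This is the posterior mode — the MAP estimate.

0.7381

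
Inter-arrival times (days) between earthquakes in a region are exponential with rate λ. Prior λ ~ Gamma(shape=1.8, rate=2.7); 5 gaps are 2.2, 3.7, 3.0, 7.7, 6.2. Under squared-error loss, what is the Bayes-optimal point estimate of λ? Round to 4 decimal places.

Σ times = 22.8. Posterior: Gamma(shape = 1.8+5 = 6.8, rate = 2.7+22.8 = 25.5).
Mode = (α−1)/β = 5.8/25.5 = 0.2275.
Mean = α/β = 6.8/25.5 = 0.2667.
Squared-error loss ⇒ the optimal estimator is the posterior mean.

0.2667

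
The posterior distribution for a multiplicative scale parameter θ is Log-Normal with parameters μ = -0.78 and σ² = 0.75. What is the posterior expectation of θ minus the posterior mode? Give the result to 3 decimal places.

0.450

Mode = exp(μ − σ²) = exp(-1.53) = 0.217.
Mean = exp(μ + σ²/2) = exp(-0.405) = 0.667.
Difference = 0.667 − 0.217 = 0.450.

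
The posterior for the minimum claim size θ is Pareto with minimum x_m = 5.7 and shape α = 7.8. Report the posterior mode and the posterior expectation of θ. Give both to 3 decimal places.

MAP = 5.700, posterior mean = 6.538

The Pareto density is strictly decreasing on [x_m, ∞), so the mode is x_m = 5.700.
Mean = α·x_m/(α−1) = 7.8·5.7/6.8 = 6.538.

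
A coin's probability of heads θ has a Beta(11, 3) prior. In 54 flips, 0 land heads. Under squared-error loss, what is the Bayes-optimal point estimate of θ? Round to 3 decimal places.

0.162

Posterior: Beta(11+0, 3+54) = Beta(11, 57).
Mode = (11−1)/(11+57−2) = 10/66 = 0.152.
Mean = 11/(11+57) = 11/68 = 0.162.
Squared-error loss ⇒ the optimal estimator is the posterior mean.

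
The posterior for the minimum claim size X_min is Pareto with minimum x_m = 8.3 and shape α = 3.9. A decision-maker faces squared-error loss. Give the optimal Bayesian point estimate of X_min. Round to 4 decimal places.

The Pareto density is strictly decreasing on [x_m, ∞), so the mode is x_m = 8.3000.
Mean = α·x_m/(α−1) = 3.9·8.3/2.9 = 11.1621.
Squared-error loss ⇒ the optimal estimator is the posterior mean.

11.1621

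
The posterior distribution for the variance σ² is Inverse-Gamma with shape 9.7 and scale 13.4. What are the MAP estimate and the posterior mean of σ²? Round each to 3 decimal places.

MAP estimate = 1.252, posterior mean = 1.540

Mode = β/(α+1) = 13.4/10.7 = 1.252.
Mean = β/(α−1) = 13.4/8.7 = 1.540.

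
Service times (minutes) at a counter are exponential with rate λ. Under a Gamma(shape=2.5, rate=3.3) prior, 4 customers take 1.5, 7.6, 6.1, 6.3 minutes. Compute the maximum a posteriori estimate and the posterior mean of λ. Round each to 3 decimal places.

Σ times = 21.5. Posterior: Gamma(shape = 2.5+4 = 6.5, rate = 3.3+21.5 = 24.8).
Mode = (α−1)/β = 5.5/24.8 = 0.222.
Mean = α/β = 6.5/24.8 = 0.262.
The posterior is right-skewed, so the mean exceeds the mode.

MAP = 0.222, posterior mean = 0.262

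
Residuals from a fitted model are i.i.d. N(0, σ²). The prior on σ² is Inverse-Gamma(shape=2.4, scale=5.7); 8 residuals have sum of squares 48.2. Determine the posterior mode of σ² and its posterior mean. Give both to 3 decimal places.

MAP = 4.027, posterior mean = 5.519

Posterior: Inverse-Gamma(shape = 2.4+8/2 = 6.4, scale = 5.7+48.2/2 = 29.8).
Mode = β/(α+1) = 29.8/7.4 = 4.027.
Mean = β/(α−1) = 29.8/5.4 = 5.519.
Right-skewed posterior ⇒ mode < mean.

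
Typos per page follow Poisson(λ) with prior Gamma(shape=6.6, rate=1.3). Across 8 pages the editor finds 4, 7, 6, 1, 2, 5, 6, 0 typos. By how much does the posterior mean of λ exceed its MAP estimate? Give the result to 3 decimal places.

0.108

Σ counts = 31. Posterior: Gamma(shape = 6.6+31 = 37.6, rate = 1.3+8 = 9.3).
Mode = (α−1)/β = 36.6/9.3 = 3.935.
Mean = α/β = 37.6/9.3 = 4.043.
Difference = 4.043 − 3.935 = 0.108.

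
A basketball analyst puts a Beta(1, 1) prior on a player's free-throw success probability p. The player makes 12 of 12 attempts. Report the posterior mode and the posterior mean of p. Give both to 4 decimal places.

Posterior: Beta(1+12, 1+0) = Beta(13, 1).
Since β = 1 ≤ 1 and α > 1, the Beta density is monotone increasing on [0,1]; the mode is at 1.
Mean = 13/(13+1) = 0.9286.
Mode > mean: the posterior has a left tail.

MAP = 1.0000; posterior mean = 0.9286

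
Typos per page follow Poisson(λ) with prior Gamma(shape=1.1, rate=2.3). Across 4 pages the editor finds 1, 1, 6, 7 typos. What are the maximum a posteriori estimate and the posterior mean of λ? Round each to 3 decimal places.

Σ counts = 15. Posterior: Gamma(shape = 1.1+15 = 16.1, rate = 2.3+4 = 6.3).
Mode = (α−1)/β = 15.1/6.3 = 2.397.
Mean = α/β = 16.1/6.3 = 2.556.

λ_MAP = 2.397, E[λ|data] = 2.556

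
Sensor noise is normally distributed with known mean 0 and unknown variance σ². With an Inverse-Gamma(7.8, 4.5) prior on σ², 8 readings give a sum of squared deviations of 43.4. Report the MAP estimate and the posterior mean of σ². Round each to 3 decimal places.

Posterior: Inverse-Gamma(shape = 7.8+8/2 = 11.8, scale = 4.5+43.4/2 = 26.2).
Mode = β/(α+1) = 26.2/12.8 = 2.047.
Mean = β/(α−1) = 26.2/10.8 = 2.426.

MAP = 2.047, posterior mean = 2.426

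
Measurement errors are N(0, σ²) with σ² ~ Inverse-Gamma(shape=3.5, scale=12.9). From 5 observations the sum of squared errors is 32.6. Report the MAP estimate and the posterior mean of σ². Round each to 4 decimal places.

σ²_MAP = 4.1714, E[σ²|data] = 5.8400

Posterior: Inverse-Gamma(shape = 3.5+5/2 = 6.0, scale = 12.9+32.6/2 = 29.2).
Mode = β/(α+1) = 29.2/7.0 = 4.1714.
Mean = β/(α−1) = 29.2/5.0 = 5.8400.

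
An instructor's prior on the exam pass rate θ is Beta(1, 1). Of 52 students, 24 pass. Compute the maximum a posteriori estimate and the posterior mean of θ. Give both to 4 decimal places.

Posterior: Beta(1+24, 1+28) = Beta(25, 29).
Mode = (25−1)/(25+29−2) = 24/52 = 0.4615.
Mean = 25/(25+29) = 25/54 = 0.4630.

MAP: 0.4615. Posterior mean: 0.4630.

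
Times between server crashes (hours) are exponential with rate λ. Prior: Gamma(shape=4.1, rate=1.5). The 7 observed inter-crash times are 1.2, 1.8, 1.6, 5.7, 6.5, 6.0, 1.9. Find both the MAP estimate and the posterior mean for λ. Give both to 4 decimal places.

Σ times = 24.7. Posterior: Gamma(shape = 4.1+7 = 11.1, rate = 1.5+24.7 = 26.2).
Mode = (α−1)/β = 10.1/26.2 = 0.3855.
Mean = α/β = 11.1/26.2 = 0.4237.
The posterior is right-skewed, so the mean exceeds the mode.

MAP = 0.3855, posterior mean = 0.4237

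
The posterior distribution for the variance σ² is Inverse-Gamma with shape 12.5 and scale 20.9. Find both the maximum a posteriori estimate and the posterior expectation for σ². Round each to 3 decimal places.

Mode = β/(α+1) = 20.9/13.5 = 1.548.
Mean = β/(α−1) = 20.9/11.5 = 1.817.

maximum a posteriori estimate = 1.548, posterior expectation = 1.817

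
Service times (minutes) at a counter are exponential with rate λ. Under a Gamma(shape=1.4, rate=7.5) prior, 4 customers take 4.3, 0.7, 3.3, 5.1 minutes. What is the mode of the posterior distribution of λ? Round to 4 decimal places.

Σ times = 13.4. Posterior: Gamma(shape = 1.4+4 = 5.4, rate = 7.5+13.4 = 20.9).
Mode = (α−1)/β = 4.4/20.9 = 0.2105.
Mean = α/β = 5.4/20.9 = 0.2584.
This is the posterior mode — the MAP estimate.

0.2105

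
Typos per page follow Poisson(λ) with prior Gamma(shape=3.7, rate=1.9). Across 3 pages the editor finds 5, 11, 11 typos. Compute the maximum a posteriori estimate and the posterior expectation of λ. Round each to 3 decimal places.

Σ counts = 27. Posterior: Gamma(shape = 3.7+27 = 30.7, rate = 1.9+3 = 4.9).
Mode = (α−1)/β = 29.7/4.9 = 6.061.
Mean = α/β = 30.7/4.9 = 6.265.

MAP: 6.061. Posterior mean: 6.265.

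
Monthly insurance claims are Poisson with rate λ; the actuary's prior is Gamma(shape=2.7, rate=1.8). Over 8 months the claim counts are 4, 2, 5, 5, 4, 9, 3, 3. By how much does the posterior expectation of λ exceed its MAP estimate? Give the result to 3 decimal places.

Σ counts = 35. Posterior: Gamma(shape = 2.7+35 = 37.7, rate = 1.8+8 = 9.8).
Mode = (α−1)/β = 36.7/9.8 = 3.745.
Mean = α/β = 37.7/9.8 = 3.847.
Difference = 3.847 − 3.745 = 0.102.

0.102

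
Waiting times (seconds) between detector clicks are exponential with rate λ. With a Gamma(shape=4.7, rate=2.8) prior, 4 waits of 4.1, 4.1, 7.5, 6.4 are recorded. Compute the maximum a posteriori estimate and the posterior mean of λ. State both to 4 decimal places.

Σ times = 22.1. Posterior: Gamma(shape = 4.7+4 = 8.7, rate = 2.8+22.1 = 24.9).
Mode = (α−1)/β = 7.7/24.9 = 0.3092.
Mean = α/β = 8.7/24.9 = 0.3494.

λ_MAP = 0.3092, E[λ|data] = 0.3494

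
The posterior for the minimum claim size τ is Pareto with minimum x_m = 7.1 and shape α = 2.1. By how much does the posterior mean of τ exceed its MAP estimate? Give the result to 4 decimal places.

The Pareto density is strictly decreasing on [x_m, ∞), so the mode is x_m = 7.1000.
Mean = α·x_m/(α−1) = 2.1·7.1/1.1 = 13.5545.
Difference = 13.5545 − 7.1000 = 6.4545.

6.4545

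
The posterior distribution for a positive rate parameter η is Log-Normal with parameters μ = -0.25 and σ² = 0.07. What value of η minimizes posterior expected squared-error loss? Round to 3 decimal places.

0.807

Mode = exp(μ − σ²) = exp(-0.32) = 0.726.
Mean = exp(μ + σ²/2) = exp(-0.215) = 0.807.
Squared-error loss ⇒ the optimal estimator is the posterior mean.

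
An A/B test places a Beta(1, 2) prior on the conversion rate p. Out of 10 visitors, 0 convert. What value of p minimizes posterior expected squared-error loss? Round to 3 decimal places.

0.077

Posterior: Beta(1+0, 2+10) = Beta(1, 12).
Since α = 1 ≤ 1 and β > 1, the Beta density is monotone decreasing on [0,1]; the mode is at 0.
Mean = 1/(1+12) = 0.077.
Squared-error loss ⇒ the optimal estimator is the posterior mean.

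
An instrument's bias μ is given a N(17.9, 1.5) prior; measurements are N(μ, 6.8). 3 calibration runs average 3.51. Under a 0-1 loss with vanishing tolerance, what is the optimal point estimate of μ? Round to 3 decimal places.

Posterior for μ is Normal. Precision-weighted mean: (1/1.5·17.9 + 3/6.8·3.51) / (1/1.5 + 3/6.8) = 12.169.
A Normal posterior is symmetric, so mode = mean.
This is the posterior mode — the MAP estimate.

12.169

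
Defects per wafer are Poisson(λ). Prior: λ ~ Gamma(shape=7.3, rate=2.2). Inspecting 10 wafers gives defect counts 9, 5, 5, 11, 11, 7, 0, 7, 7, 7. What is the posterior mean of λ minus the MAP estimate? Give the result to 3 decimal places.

Σ counts = 69. Posterior: Gamma(shape = 7.3+69 = 76.3, rate = 2.2+10 = 12.2).
Mode = (α−1)/β = 75.3/12.2 = 6.172.
Mean = α/β = 76.3/12.2 = 6.254.
Difference = 6.254 − 6.172 = 0.082.
Right-skewed posterior ⇒ mode < mean.

0.082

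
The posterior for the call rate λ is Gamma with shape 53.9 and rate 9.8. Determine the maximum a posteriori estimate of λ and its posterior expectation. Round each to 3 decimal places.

maximum a posteriori estimate = 5.398, posterior expectation = 5.500

Mode = (α−1)/β = 52.9/9.8 = 5.398.
Mean = α/β = 53.9/9.8 = 5.500.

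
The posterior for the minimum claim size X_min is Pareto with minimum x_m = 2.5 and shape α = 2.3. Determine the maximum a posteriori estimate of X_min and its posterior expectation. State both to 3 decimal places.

The Pareto density is strictly decreasing on [x_m, ∞), so the mode is x_m = 2.500.
Mean = α·x_m/(α−1) = 2.3·2.5/1.3 = 4.423.
The mean is pulled above the mode by the posterior's right skew.

maximum a posteriori estimate = 2.500, posterior expectation = 4.423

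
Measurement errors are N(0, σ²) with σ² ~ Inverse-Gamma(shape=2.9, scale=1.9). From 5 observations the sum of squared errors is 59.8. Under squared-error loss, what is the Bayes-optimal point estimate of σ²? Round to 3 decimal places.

7.227

Posterior: Inverse-Gamma(shape = 2.9+5/2 = 5.4, scale = 1.9+59.8/2 = 31.8).
Mode = β/(α+1) = 31.8/6.4 = 4.969.
Mean = β/(α−1) = 31.8/4.4 = 7.227.
Squared-error loss ⇒ the optimal estimator is the posterior mean.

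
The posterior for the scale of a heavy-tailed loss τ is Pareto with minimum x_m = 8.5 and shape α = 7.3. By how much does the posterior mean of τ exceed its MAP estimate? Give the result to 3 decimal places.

The Pareto density is strictly decreasing on [x_m, ∞), so the mode is x_m = 8.500.
Mean = α·x_m/(α−1) = 7.3·8.5/6.3 = 9.849.
Difference = 9.849 − 8.500 = 1.349.

1.349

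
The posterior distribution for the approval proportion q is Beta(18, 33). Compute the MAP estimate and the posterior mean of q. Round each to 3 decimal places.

q_MAP = 0.347, E[q|data] = 0.353

Mode = (18−1)/(18+33−2) = 17/49 = 0.347.
Mean = 18/(18+33) = 18/51 = 0.353.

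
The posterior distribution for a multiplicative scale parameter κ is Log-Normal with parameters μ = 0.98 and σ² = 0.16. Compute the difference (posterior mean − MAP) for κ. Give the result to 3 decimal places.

0.616

Mode = exp(μ − σ²) = exp(0.82) = 2.270.
Mean = exp(μ + σ²/2) = exp(1.060) = 2.886.
Difference = 2.886 − 2.270 = 0.616.
The posterior is right-skewed, so the mean exceeds the mode.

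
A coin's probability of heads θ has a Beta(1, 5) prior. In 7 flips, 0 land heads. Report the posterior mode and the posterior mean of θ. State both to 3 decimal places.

MAP = 0.000; posterior mean = 0.077

Posterior: Beta(1+0, 5+7) = Beta(1, 12).
Since α = 1 ≤ 1 and β > 1, the Beta density is monotone decreasing on [0,1]; the mode is at 0.
Mean = 1/(1+12) = 0.077.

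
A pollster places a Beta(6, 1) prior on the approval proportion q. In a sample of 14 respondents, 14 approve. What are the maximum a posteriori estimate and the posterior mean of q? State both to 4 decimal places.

Posterior: Beta(6+14, 1+0) = Beta(20, 1).
Since β = 1 ≤ 1 and α > 1, the Beta density is monotone increasing on [0,1]; the mode is at 1.
Mean = 20/(20+1) = 0.9524.

MAP = 1.0000; posterior mean = 0.9524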